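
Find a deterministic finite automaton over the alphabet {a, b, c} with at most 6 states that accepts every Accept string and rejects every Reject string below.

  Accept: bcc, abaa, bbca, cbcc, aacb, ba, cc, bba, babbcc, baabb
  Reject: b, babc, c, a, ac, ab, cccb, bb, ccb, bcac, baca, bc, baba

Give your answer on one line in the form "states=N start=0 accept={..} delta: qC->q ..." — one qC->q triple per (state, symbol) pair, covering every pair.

states=6 start=0 accept={3} delta: 0a->0 0b->1 0c->2 1a->3 1b->1 1c->2 2a->3 2b->3 2c->3 3a->3 3b->4 3c->5 4a->0 4b->3 4c->0 5a->0 5b->0 5c->3

Fold the examples into a partial DFA from state 0: repeatedly fix the first undefined (state, symbol) met by the shortest-then-alphabetical prefix, trying targets in increasing order and rejecting any under which an Accept and a Reject string meet in one state with the same remainder; add a state when all current targets are rejected. Accepting states are where Accept strings end.
a: 0a undefined. 0a->0: ok.
b: 0b undefined. 0b->0: no, abaa/b meet in 0. Open state 1: 0b->1.
c: 0c undefined. 0c->0: no, aacb/b meet in 1. 0c->1: no, aacb/bb meet in 1 with "b" left. Open state 2: 0c->2.
ba: 1a undefined. 1a->0: no, abaa/a meet in 0. 1a->1: no, abaa/b meet in 1. 1a->2: no, ba/c meet in 2. Open state 3: 1a->3.
bb: 1b undefined. 1b->0: no, bba/a meet in 0. 1b->1: ok.
bc: 1c undefined. 1c->0: no, bcc/c meet in 2. 1c->1: no, bcc/b meet in 1. 1c->2: ok.
cb: 2b undefined. 2b->0: no, aacb/a meet in 0. 2b->1: no, aacb/b meet in 1. 2b->2: no, aacb/c meet in 2. 2b->3: ok.
cc: 2c undefined. 2c->0: no, bcc/a meet in 0. 2c->1: no, bcc/b meet in 1. 2c->2: no, bcc/c meet in 2. 2c->3: ok.
baa: 3a undefined. 3a->0: no, abaa/a meet in 0. 3a->1: no, abaa/b meet in 1. 3a->2: no, abaa/c meet in 2. 3a->3: ok.
bab: 3b undefined. 3b->0: no, baabb/b meet in 1. 3b->1: no, bcc/baba meet in 3. 3b->2: no, bcc/babc meet in 3. 3b->3: no, bcc/ccb meet in 3. Open state 4: 3b->4.
bac: 3c undefined. 3c->0: no, cbcc/c meet in 2. 3c->1: no, bcc/baca meet in 3. 3c->2: no, bcc/cccb meet in 3. 3c->3: no, bcc/baca meet in 3. 3c->4: no, cbcc/babc meet in 4 with "c" left. Open state 5: 3c->5.
bca: 2a undefined. 2a->0: no, bbca/a meet in 0. 2a->1: no, bbca/b meet in 1. 2a->2: no, bcc/bcac meet in 3. 2a->3: ok.
baba: 4a undefined. 4a->0: ok.
babb: 4b undefined. 4b->0: no, baabb/a meet in 0. 4b->1: no, baabb/b meet in 1. 4b->2: no, babbcc/bcac meet in 5. 4b->3: ok.
babc: 4c undefined. 4c->0: ok.
baca: 5a undefined. 5a->0: ok.
cbcc: 5c undefined. 5c->0: no, cbcc/babc meet in 0. 5c->1: no, cbcc/b meet in 1. 5c->2: no, cbcc/c meet in 2. 5c->3: ok.
cccb: 5b undefined. 5b->0: ok.
All examples now run through 6 states with every (state, symbol) defined. Accept strings end in {3}, Reject strings end in {0,1,2,4,5}; accept={3}.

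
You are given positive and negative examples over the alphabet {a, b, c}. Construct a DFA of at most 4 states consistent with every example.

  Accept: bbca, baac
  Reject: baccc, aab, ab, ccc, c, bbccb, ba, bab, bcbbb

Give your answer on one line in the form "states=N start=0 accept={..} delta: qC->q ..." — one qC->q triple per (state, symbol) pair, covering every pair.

Grow the machine one transition at a time. Run the examples from 0; the earliest place one falls off (shortest prefix, ties alphabetical) gets sent to the lowest-numbered state that keeps every Accept/Reject pair distinguishable — a pair clashes when both reach the same state with identical unread suffix — and to a fresh state only if none does.
a: 0a undefined. 0a->0: ok.
b: 0b undefined. 0b->0: no, baac/c meet in 0 with "c" left. Open state 1: 0b->1.
c: 0c undefined. 0c->0: ok.
ba: 1a undefined. 1a->0: no, baac/baccc meet in 0. 1a->1: ok.
bb: 1b undefined. 1b->0: no, bbca/ccc meet in 0. 1b->1: ok.
bc: 1c undefined. 1c->0: no, bbca/baccc meet in 0. 1c->1: no, bbca/baccc meet in 1. Open state 2: 1c->2.
bcb: 2b undefined. 2b->0: ok.
bacc: 2c undefined. 2c->0: ok.
bbca: 2a undefined. 2a->0: no, bbca/baccc meet in 0. 2a->1: no, bbca/aab meet in 1. 2a->2: ok.
All examples now run through 3 states with every (state, symbol) defined. Accept strings end in {2}, Reject strings end in {0,1}; accept={2}.

states=3 start=0 accept={2} delta: 0a->0 0b->1 0c->0 1a->1 1b->1 1c->2 2a->2 2b->0 2c->0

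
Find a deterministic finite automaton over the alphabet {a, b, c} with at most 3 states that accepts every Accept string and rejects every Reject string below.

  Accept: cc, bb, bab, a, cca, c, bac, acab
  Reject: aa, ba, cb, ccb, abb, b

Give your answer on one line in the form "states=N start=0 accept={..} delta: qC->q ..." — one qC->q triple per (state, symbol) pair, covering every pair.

Fold the examples into a partial DFA from state 0: repeatedly fix the first undefined (state, symbol) met by the shortest-then-alphabetical prefix, trying targets in increasing order and rejecting any under which an Accept and a Reject string meet in one state with the same remainder; add a state when all current targets are rejected. Accepting states are where Accept strings end.
a: 0a undefined. 0a->0: no, bb/abb meet in 0 with "bb" left. Open state 1: 0a->1.
b: 0b undefined. 0b->0: no, bb/b meet in 0. 0b->1: no, a/b meet in 1. Open state 2: 0b->2.
c: 0c undefined. 0c->0: ok.
aa: 1a undefined. 1a->0: no, cc/aa meet in 0. 1a->1: no, a/aa meet in 1. 1a->2: ok.
ab: 1b undefined. 1b->0: ok.
ac: 1c undefined. 1c->0: ok.
ba: 2a undefined. 2a->0: no, cc/ba meet in 0. 2a->1: no, a/ba meet in 1. 2a->2: ok.
bb: 2b undefined. 2b->0: ok.
bac: 2c undefined. 2c->0: ok.
All examples now run through 3 states with every (state, symbol) defined. Accept strings end in {0,1}, Reject strings end in {2}; accept={0,1}.

states=3 start=0 accept={0,1} delta: 0a->1 0b->2 0c->0 1a->2 1b->0 1c->0 2a->2 2b->0 2c->0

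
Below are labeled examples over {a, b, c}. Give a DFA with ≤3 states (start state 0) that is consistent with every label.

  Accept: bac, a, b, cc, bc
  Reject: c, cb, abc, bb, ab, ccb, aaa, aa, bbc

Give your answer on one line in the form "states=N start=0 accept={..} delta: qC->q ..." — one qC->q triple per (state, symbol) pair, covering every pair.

states=3 start=0 accept={1} delta: 0a->1 0b->1 0c->2 1a->2 1b->0 1c->1 2a->0 2b->0 2c->1

Grow the machine one transition at a time. Run the examples from 0; the earliest place one falls off (shortest prefix, ties alphabetical) gets sent to the lowest-numbered state that keeps every Accept/Reject pair distinguishable — a pair clashes when both reach the same state with identical unread suffix — and to a fresh state only if none does.
a: 0a undefined. 0a->0: no, a/aaa meet in 0. Open state 1: 0a->1.
b: 0b undefined. 0b->0: no, b/bb meet in 0. 0b->1: ok.
c: 0c undefined. 0c->0: no, a/cb meet in 1. 0c->1: no, a/c meet in 1. Open state 2: 0c->2.
aa: 1a undefined. 1a->0: no, bac/c meet in 2. 1a->1: no, a/aaa meet in 1. 1a->2: ok.
ab: 1b undefined. 1b->0: ok.
bc: 1c undefined. 1c->0: no, bc/bb meet in 0. 1c->1: ok.
cb: 2b undefined. 2b->0: ok.
cc: 2c undefined. 2c->0: no, bac/cb meet in 0. 2c->1: ok.
aaa: 2a undefined. 2a->0: ok.
All examples now run through 3 states with every (state, symbol) defined. Accept strings end in {1}, Reject strings end in {0,2}; accept={1}.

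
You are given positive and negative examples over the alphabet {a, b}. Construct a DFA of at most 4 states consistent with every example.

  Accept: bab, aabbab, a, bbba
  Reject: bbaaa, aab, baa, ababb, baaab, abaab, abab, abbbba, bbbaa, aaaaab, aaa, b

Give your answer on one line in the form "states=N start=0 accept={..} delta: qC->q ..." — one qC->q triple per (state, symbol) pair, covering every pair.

states=3 start=0 accept={1} delta: 0a->1 0b->0 1a->2 1b->1 2a->0 2b->0

Fold the examples into a partial DFA from state 0: repeatedly fix the first undefined (state, symbol) met by the shortest-then-alphabetical prefix, trying targets in increasing order and rejecting any under which an Accept and a Reject string meet in one state with the same remainder; add a state when all current targets are rejected. Accepting states are where Accept strings end.
a: 0a undefined. 0a->0: no, bab/abab meet in 0 with "bab" left. Open state 1: 0a->1.
b: 0b undefined. 0b->0: ok.
aa: 1a undefined. 1a->0: no, bab/baaab meet in 1 with "b" left. 1a->1: no, bab/aab meet in 1 with "b" left. Open state 2: 1a->2.
ab: 1b undefined. 1b->0: no, bab/ababb meet in 0. 1b->1: ok.
aaa: 2a undefined. 2a->0: ok.
aab: 2b undefined. 2b->0: ok.
All examples now run through 3 states with every (state, symbol) defined. Accept strings end in {1}, Reject strings end in {0,2}; accept={1}.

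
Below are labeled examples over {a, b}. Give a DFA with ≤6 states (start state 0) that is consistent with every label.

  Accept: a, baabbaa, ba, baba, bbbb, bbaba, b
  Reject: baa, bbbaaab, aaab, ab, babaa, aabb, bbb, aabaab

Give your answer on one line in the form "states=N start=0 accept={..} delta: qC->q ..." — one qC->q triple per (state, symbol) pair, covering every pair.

Grow the machine one transition at a time. Run the examples from 0; the earliest place one falls off (shortest prefix, ties alphabetical) gets sent to the lowest-numbered state that keeps every Accept/Reject pair distinguishable — a pair clashes when both reach the same state with identical unread suffix — and to a fresh state only if none does.
a: 0a undefined. 0a->0: no, b/aaab meet in 0 with "b" left. Open state 1: 0a->1.
b: 0b undefined. 0b->0: no, bbbb/bbb meet in 0. 0b->1: ok.
aa: 1a undefined. 1a->0: no, a/baa meet in 1. 1a->1: no, a/baa meet in 1. Open state 2: 1a->2.
ab: 1b undefined. 1b->0: no, a/bbb meet in 1. 1b->1: no, a/ab meet in 1. 1b->2: no, ba/ab meet in 2. Open state 3: 1b->3.
aaa: 2a undefined. 2a->0: no, a/aaab meet in 1. 2a->1: no, a/baa meet in 1. 2a->2: no, ba/baa meet in 2. 2a->3: ok.
aab: 2b undefined. 2b->0: no, a/aabb meet in 1. 2b->1: ok.
bba: 3a undefined. 3a->0: ok.
bbb: 3b undefined. 3b->0: no, baabbaa/baa meet in 3. 3b->1: no, a/bbbaaab meet in 1. 3b->2: no, baabbaa/baa meet in 3. 3b->3: no, a/bbbaaab meet in 1. Open state 4: 3b->4.
bbba: 4a undefined. 4a->0: no, a/bbbaaab meet in 1. 4a->1: ok.
bbbb: 4b undefined. 4b->0: ok.
All examples now run through 5 states with every (state, symbol) defined. Accept strings end in {0,1,2}, Reject strings end in {3,4}; accept={0,1,2}.

states=5 start=0 accept={0,1,2} delta: 0a->1 0b->1 1a->2 1b->3 2a->3 2b->1 3a->0 3b->4 4a->1 4b->0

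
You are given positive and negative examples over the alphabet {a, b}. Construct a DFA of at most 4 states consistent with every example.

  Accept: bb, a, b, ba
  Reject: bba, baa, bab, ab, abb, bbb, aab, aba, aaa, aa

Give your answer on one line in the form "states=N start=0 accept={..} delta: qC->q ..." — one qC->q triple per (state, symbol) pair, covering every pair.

states=4 start=0 accept={1,2} delta: 0a->1 0b->2 1a->3 1b->3 2a->1 2b->1 3a->0 3b->0

Grow the machine one transition at a time. Run the examples from 0; the earliest place one falls off (shortest prefix, ties alphabetical) gets sent to the lowest-numbered state that keeps every Accept/Reject pair distinguishable — a pair clashes when both reach the same state with identical unread suffix — and to a fresh state only if none does.
a: 0a undefined. 0a->0: no, bb/abb meet in 0 with "bb" left. Open state 1: 0a->1.
b: 0b undefined. 0b->0: no, bb/bbb meet in 0. 0b->1: no, bb/ab meet in 1 with "b" left. Open state 2: 0b->2.
aa: 1a undefined. 1a->0: no, a/aaa meet in 1. 1a->1: no, a/aaa meet in 1. 1a->2: no, bb/aab meet in 2 with "b" left. Open state 3: 1a->3.
ab: 1b undefined. 1b->0: no, a/aba meet in 1. 1b->1: no, a/ab meet in 1. 1b->2: no, bb/abb meet in 2 with "b" left. 1b->3: ok.
ba: 2a undefined. 2a->0: no, a/baa meet in 1. 2a->1: ok.
bb: 2b undefined. 2b->0: no, a/bba meet in 1. 2b->1: ok.
aaa: 3a undefined. 3a->0: ok.
aab: 3b undefined. 3b->0: ok.
All examples now run through 4 states with every (state, symbol) defined. Accept strings end in {1,2}, Reject strings end in {0,3}; accept={1,2}.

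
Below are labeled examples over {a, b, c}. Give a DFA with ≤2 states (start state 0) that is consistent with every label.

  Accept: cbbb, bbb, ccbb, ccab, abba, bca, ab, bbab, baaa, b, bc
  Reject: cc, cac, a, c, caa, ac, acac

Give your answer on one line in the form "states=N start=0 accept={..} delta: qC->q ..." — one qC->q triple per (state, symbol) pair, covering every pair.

State merging on the prefix tree: take the shortest (then alphabetical) example prefix whose next move is undefined and point that move at state 0, else 1, else 2, ...; a target is out if some Accept/Reject pair would then sit in one state with the same input left (inseparable). If every existing state is out, open a new one.
a: 0a undefined. 0a->0: ok.
b: 0b undefined. 0b->0: no, bbb/a meet in 0. Open state 1: 0b->1.
c: 0c undefined. 0c->0: ok.
ba: 1a undefined. 1a->0: no, baaa/cc meet in 0. 1a->1: ok.
bb: 1b undefined. 1b->0: no, ccbb/cc meet in 0. 1b->1: ok.
bc: 1c undefined. 1c->0: no, bca/cc meet in 0. 1c->1: ok.
All examples now run through 2 states with every (state, symbol) defined. Accept strings end in {1}, Reject strings end in {0}; accept={1}.

states=2 start=0 accept={1} delta: 0a->0 0b->1 0c->0 1a->1 1b->1 1c->1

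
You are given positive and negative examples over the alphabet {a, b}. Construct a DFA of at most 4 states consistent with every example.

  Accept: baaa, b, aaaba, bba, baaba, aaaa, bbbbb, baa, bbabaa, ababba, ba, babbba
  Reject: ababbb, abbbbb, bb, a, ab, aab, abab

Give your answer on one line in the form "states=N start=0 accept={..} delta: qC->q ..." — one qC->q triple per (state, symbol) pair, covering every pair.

states=4 start=0 accept={2} delta: 0a->1 0b->2 1a->2 1b->0 2a->2 2b->3 3a->2 3b->2

Fold the examples into a partial DFA from state 0: repeatedly fix the first undefined (state, symbol) met by the shortest-then-alphabetical prefix, trying targets in increasing order and rejecting any under which an Accept and a Reject string meet in one state with the same remainder; add a state when all current targets are rejected. Accepting states are where Accept strings end.
a: 0a undefined. 0a->0: no, b/ab meet in 0 with "b" left. Open state 1: 0a->1.
b: 0b undefined. 0b->0: no, b/bb meet in 0. 0b->1: no, b/a meet in 1. Open state 2: 0b->2.
aa: 1a undefined. 1a->0: no, b/aab meet in 2. 1a->1: no, aaaa/a meet in 1. 1a->2: ok.
ab: 1b undefined. 1b->0: ok.
ba: 2a undefined. 2a->0: no, aaaba/ab meet in 0. 2a->1: no, baaa/a meet in 1. 2a->2: ok.
bb: 2b undefined. 2b->0: no, aaaba/a meet in 1. 2b->1: no, baaa/abbbbb meet in 2. 2b->2: no, baaa/ababbb meet in 2. Open state 3: 2b->3.
bba: 3a undefined. 3a->0: no, aaaba/ab meet in 0. 3a->1: no, aaaba/a meet in 1. 3a->2: ok.
bbb: 3b undefined. 3b->0: no, baaa/abbbbb meet in 2. 3b->1: no, babbba/a meet in 1. 3b->2: ok.
All examples now run through 4 states with every (state, symbol) defined. Accept strings end in {2}, Reject strings end in {0,1,3}; accept={2}.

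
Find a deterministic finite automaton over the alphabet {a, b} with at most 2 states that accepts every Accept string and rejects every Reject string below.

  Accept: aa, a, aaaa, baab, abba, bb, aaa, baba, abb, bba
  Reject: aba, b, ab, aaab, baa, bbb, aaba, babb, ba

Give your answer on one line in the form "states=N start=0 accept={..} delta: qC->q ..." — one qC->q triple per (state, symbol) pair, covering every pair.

states=2 start=0 accept={0} delta: 0a->0 0b->1 1a->1 1b->0

Grow the machine one transition at a time. Run the examples from 0; the earliest place one falls off (shortest prefix, ties alphabetical) gets sent to the lowest-numbered state that keeps every Accept/Reject pair distinguishable — a pair clashes when both reach the same state with identical unread suffix — and to a fresh state only if none does.
a: 0a undefined. 0a->0: ok.
b: 0b undefined. 0b->0: no, aa/aba meet in 0. Open state 1: 0b->1.
ba: 1a undefined. 1a->0: no, aa/aba meet in 0. 1a->1: ok.
bb: 1b undefined. 1b->0: ok.
All examples now run through 2 states with every (state, symbol) defined. Accept strings end in {0}, Reject strings end in {1}; accept={0}.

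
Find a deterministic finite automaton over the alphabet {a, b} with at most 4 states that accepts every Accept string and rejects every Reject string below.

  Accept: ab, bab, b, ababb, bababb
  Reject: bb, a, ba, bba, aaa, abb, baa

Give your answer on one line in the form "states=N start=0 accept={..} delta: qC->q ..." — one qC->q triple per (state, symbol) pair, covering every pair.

Fold the examples into a partial DFA from state 0: repeatedly fix the first undefined (state, symbol) met by the shortest-then-alphabetical prefix, trying targets in increasing order and rejecting any under which an Accept and a Reject string meet in one state with the same remainder; add a state when all current targets are rejected. Accepting states are where Accept strings end.
a: 0a undefined. 0a->0: ok.
b: 0b undefined. 0b->0: no, ab/bb meet in 0. Open state 1: 0b->1.
ba: 1a undefined. 1a->0: no, ababb/bb meet in 1 with "b" left. 1a->1: no, ab/ba meet in 1. Open state 2: 1a->2.
bb: 1b undefined. 1b->0: ok.
baa: 2a undefined. 2a->0: ok.
bab: 2b undefined. 2b->0: no, bab/bb meet in 0. 2b->1: no, ababb/bb meet in 0. 2b->2: no, bab/ba meet in 2. Open state 3: 2b->3.
baba: 3a undefined. 3a->0: no, bababb/bb meet in 0. 3a->1: ok.
ababb: 3b undefined. 3b->0: no, ababb/bb meet in 0. 3b->1: ok.
All examples now run through 4 states with every (state, symbol) defined. Accept strings end in {1,3}, Reject strings end in {0,2}; accept={1,3}.

states=4 start=0 accept={1,3} delta: 0a->0 0b->1 1a->2 1b->0 2a->0 2b->3 3a->1 3b->1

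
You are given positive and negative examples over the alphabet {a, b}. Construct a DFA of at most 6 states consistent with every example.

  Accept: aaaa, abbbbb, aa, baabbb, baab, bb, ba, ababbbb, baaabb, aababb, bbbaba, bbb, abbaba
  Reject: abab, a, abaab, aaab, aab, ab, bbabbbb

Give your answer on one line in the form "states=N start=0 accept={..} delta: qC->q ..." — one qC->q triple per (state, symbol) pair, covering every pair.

states=6 start=0 accept={0,4,5} delta: 0a->1 0b->2 1a->0 1b->3 2a->4 2b->4 3a->0 3b->0 4a->2 4b->5 5a->0 5b->0

State merging on the prefix tree: take the shortest (then alphabetical) example prefix whose next move is undefined and point that move at state 0, else 1, else 2, ...; a target is out if some Accept/Reject pair would then sit in one state with the same input left (inseparable). If every existing state is out, open a new one.
a: 0a undefined. 0a->0: no, aaaa/a meet in 0. Open state 1: 0a->1.
b: 0b undefined. 0b->0: no, baab/aab meet in 1 with "ab" left. 0b->1: no, baab/aaab meet in 1 with "aab" left. Open state 2: 0b->2.
aa: 1a undefined. 1a->0: ok.
ab: 1b undefined. 1b->0: no, aaaa/abab meet in 0. 1b->1: no, abbbbb/a meet in 1. 1b->2: no, baab/abaab meet in 2 with "aab" left. Open state 3: 1b->3.
ba: 2a undefined. 2a->0: no, baab/aaab meet in 3. 2a->1: no, baab/aab meet in 2. 2a->2: no, ba/aab meet in 2. 2a->3: no, baab/abab meet in 3 with "ab" left. Open state 4: 2a->4.
bb: 2b undefined. 2b->0: no, bbb/aab meet in 2. 2b->1: no, bb/a meet in 1. 2b->2: no, bb/aab meet in 2. 2b->3: no, bb/aaab meet in 3. 2b->4: ok.
aba: 3a undefined. 3a->0: ok.
abb: 3b undefined. 3b->0: ok.
baa: 4a undefined. 4a->0: no, baab/abab meet in 2. 4a->1: no, baabbb/abab meet in 2. 4a->2: ok.
bbb: 4b undefined. 4b->0: no, baabbb/abab meet in 2. 4b->1: no, aaaa/bbabbbb meet in 0. 4b->2: no, abbbbb/abab meet in 2. 4b->3: no, abbbbb/abaab meet in 3. 4b->4: no, abbbbb/bbabbbb meet in 4. Open state 5: 4b->5.
bbba: 5a undefined. 5a->0: ok.
aababb: 5b undefined. 5b->0: ok.
All examples now run through 6 states with every (state, symbol) defined. Accept strings end in {0,4,5}, Reject strings end in {1,2,3}; accept={0,4,5}.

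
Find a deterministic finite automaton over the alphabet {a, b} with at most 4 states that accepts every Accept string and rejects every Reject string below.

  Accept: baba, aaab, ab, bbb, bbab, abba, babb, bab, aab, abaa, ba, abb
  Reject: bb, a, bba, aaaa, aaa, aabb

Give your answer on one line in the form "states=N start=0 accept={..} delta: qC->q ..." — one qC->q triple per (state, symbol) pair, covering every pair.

State merging on the prefix tree: take the shortest (then alphabetical) example prefix whose next move is undefined and point that move at state 0, else 1, else 2, ...; a target is out if some Accept/Reject pair would then sit in one state with the same input left (inseparable). If every existing state is out, open a new one.
a: 0a undefined. 0a->0: no, abba/bba meet in 0 with "bba" left. Open state 1: 0a->1.
b: 0b undefined. 0b->0: no, bbb/bb meet in 0. 0b->1: no, ab/bb meet in 1 with "b" left. Open state 2: 0b->2.
aa: 1a undefined. 1a->0: ok.
ab: 1b undefined. 1b->0: no, aaab/aaaa meet in 0. 1b->1: no, aaab/a meet in 1. 1b->2: no, abba/bba meet in 2 with "ba" left. Open state 3: 1b->3.
ba: 2a undefined. 2a->0: no, baba/aaaa meet in 0. 2a->1: no, ba/a meet in 1. 2a->2: no, baba/bba meet in 2 with "ba" left. 2a->3: ok.
bb: 2b undefined. 2b->0: ok.
aba: 3a undefined. 3a->0: no, abaa/a meet in 1. 3a->1: no, abaa/bb meet in 0. 3a->2: ok.
abb: 3b undefined. 3b->0: no, baba/a meet in 1. 3b->1: no, baba/bb meet in 0. 3b->2: no, babb/bb meet in 0. 3b->3: ok.
All examples now run through 4 states with every (state, symbol) defined. Accept strings end in {2,3}, Reject strings end in {0,1}; accept={2,3}.

states=4 start=0 accept={2,3} delta: 0a->1 0b->2 1a->0 1b->3 2a->3 2b->0 3a->2 3b->3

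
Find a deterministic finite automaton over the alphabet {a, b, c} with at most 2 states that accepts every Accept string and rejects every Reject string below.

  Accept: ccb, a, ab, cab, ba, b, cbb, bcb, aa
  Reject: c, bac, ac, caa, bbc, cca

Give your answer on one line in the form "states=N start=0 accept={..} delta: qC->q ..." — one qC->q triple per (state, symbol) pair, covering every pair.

Fold the examples into a partial DFA from state 0: repeatedly fix the first undefined (state, symbol) met by the shortest-then-alphabetical prefix, trying targets in increasing order and rejecting any under which an Accept and a Reject string meet in one state with the same remainder; add a state when all current targets are rejected. Accepting states are where Accept strings end.
a: 0a undefined. 0a->0: ok.
b: 0b undefined. 0b->0: ok.
c: 0c undefined. 0c->0: no, ccb/c meet in 0. Open state 1: 0c->1.
ca: 1a undefined. 1a->0: no, a/caa meet in 0. 1a->1: ok.
cb: 1b undefined. 1b->0: ok.
cc: 1c undefined. 1c->0: no, ccb/cca meet in 0. 1c->1: ok.
All examples now run through 2 states with every (state, symbol) defined. Accept strings end in {0}, Reject strings end in {1}; accept={0}.

states=2 start=0 accept={0} delta: 0a->0 0b->0 0c->1 1a->1 1b->0 1c->1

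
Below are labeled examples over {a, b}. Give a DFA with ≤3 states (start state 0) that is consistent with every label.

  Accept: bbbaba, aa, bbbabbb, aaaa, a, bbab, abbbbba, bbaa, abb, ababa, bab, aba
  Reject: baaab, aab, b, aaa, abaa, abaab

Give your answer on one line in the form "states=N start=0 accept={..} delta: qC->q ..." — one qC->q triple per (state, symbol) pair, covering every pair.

Fold the examples into a partial DFA from state 0: repeatedly fix the first undefined (state, symbol) met by the shortest-then-alphabetical prefix, trying targets in increasing order and rejecting any under which an Accept and a Reject string meet in one state with the same remainder; add a state when all current targets are rejected. Accepting states are where Accept strings end.
a: 0a undefined. 0a->0: no, aa/aaa meet in 0. Open state 1: 0a->1.
b: 0b undefined. 0b->0: ok.
aa: 1a undefined. 1a->0: no, aa/aab meet in 0. 1a->1: no, aa/aaa meet in 1. Open state 2: 1a->2.
ab: 1b undefined. 1b->0: no, aa/abaa meet in 2. 1b->1: ok.
aaa: 2a undefined. 2a->0: ok.
aab: 2b undefined. 2b->0: ok.
All examples now run through 3 states with every (state, symbol) defined. Accept strings end in {1,2}, Reject strings end in {0}; accept={1,2}.

states=3 start=0 accept={1,2} delta: 0a->1 0b->0 1a->2 1b->1 2a->0 2b->0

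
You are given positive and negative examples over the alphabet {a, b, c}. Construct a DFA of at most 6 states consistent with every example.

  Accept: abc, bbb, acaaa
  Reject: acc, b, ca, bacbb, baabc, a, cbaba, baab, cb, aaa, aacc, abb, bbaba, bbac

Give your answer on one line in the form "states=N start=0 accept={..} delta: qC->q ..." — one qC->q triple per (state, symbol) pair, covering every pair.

Grow the machine one transition at a time. Run the examples from 0; the earliest place one falls off (shortest prefix, ties alphabetical) gets sent to the lowest-numbered state that keeps every Accept/Reject pair distinguishable — a pair clashes when both reach the same state with identical unread suffix — and to a fresh state only if none does.
a: 0a undefined. 0a->0: ok.
b: 0b undefined. 0b->0: no, abc/baabc meet in 0 with "c" left. Open state 1: 0b->1.
c: 0c undefined. 0c->0: no, acaaa/acc meet in 0. 0c->1: no, abc/acc meet in 1 with "c" left. Open state 2: 0c->2.
ba: 1a undefined. 1a->0: no, abc/baabc meet in 1 with "c" left. 1a->1: ok.
bb: 1b undefined. 1b->0: no, bbb/b meet in 1. 1b->1: no, abc/baabc meet in 1 with "c" left. 1b->2: no, bbb/cb meet in 2 with "b" left. Open state 3: 1b->3.
ca: 2a undefined. 2a->0: no, acaaa/ca meet in 0. 2a->1: no, acaaa/b meet in 1. 2a->2: no, acaaa/ca meet in 2. 2a->3: ok.
cb: 2b undefined. 2b->0: ok.
abc: 1c undefined. 1c->0: no, abc/a meet in 0. 1c->1: no, abc/b meet in 1. 1c->2: ok.
acc: 2c undefined. 2c->0: ok.
bba: 3a undefined. 3a->0: no, abc/bbac meet in 2. 3a->1: no, abc/bbac meet in 2. 3a->2: no, acaaa/ca meet in 3. 3a->3: no, acaaa/ca meet in 3. Open state 4: 3a->4.
bbb: 3b undefined. 3b->0: no, bbb/acc meet in 0. 3b->1: no, bbb/b meet in 1. 3b->2: ok.
bbab: 4b undefined. 4b->0: ok.
bbac: 4c undefined. 4c->0: ok.
acaaa: 4a undefined. 4a->0: no, acaaa/acc meet in 0. 4a->1: no, acaaa/b meet in 1. 4a->2: ok.
baabc: 3c undefined. 3c->0: ok.
All examples now run through 5 states with every (state, symbol) defined. Accept strings end in {2}, Reject strings end in {0,1,3}; accept={2}.

states=5 start=0 accept={2} delta: 0a->0 0b->1 0c->2 1a->1 1b->3 1c->2 2a->3 2b->0 2c->0 3a->4 3b->2 3c->0 4a->2 4b->0 4c->0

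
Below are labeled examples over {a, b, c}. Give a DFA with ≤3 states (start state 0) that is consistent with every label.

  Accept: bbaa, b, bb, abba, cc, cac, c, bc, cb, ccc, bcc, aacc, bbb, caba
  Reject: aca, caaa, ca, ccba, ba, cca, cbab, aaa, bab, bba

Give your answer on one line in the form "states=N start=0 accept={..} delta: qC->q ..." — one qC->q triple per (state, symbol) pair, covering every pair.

State merging on the prefix tree: take the shortest (then alphabetical) example prefix whose next move is undefined and point that move at state 0, else 1, else 2, ...; a target is out if some Accept/Reject pair would then sit in one state with the same input left (inseparable). If every existing state is out, open a new one.
a: 0a undefined. 0a->0: no, abba/bba meet in 0 with "bba" left. Open state 1: 0a->1.
b: 0b undefined. 0b->0: ok.
c: 0c undefined. 0c->0: ok.
aa: 1a undefined. 1a->0: ok.
ab: 1b undefined. 1b->0: no, bbaa/cbab meet in 0. 1b->1: ok.
ac: 1c undefined. 1c->0: ok.
All examples now run through 2 states with every (state, symbol) defined. Accept strings end in {0}, Reject strings end in {1}; accept={0}.

states=2 start=0 accept={0} delta: 0a->1 0b->0 0c->0 1a->0 1b->1 1c->0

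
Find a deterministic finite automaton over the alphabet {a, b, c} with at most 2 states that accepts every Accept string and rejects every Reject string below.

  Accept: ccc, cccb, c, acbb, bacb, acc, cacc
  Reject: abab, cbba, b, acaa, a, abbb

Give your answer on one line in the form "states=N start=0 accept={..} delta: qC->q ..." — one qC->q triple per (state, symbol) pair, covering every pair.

Grow the machine one transition at a time. Run the examples from 0; the earliest place one falls off (shortest prefix, ties alphabetical) gets sent to the lowest-numbered state that keeps every Accept/Reject pair distinguishable — a pair clashes when both reach the same state with identical unread suffix — and to a fresh state only if none does.
a: 0a undefined. 0a->0: ok.
b: 0b undefined. 0b->0: ok.
c: 0c undefined. 0c->0: no, ccc/abab meet in 0. Open state 1: 0c->1.
ca: 1a undefined. 1a->0: ok.
cb: 1b undefined. 1b->0: no, acbb/abab meet in 0. 1b->1: ok.
cc: 1c undefined. 1c->0: no, acc/abab meet in 0. 1c->1: ok.
All examples now run through 2 states with every (state, symbol) defined. Accept strings end in {1}, Reject strings end in {0}; accept={1}.

states=2 start=0 accept={1} delta: 0a->0 0b->0 0c->1 1a->0 1b->1 1c->1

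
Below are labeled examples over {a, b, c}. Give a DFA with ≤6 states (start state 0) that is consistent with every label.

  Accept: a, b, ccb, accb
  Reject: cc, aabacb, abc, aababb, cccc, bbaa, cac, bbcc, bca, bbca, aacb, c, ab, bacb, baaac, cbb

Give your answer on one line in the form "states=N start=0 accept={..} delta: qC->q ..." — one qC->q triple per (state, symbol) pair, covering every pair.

states=4 start=0 accept={0,1} delta: 0a->1 0b->0 0c->2 1a->3 1b->2 1c->2 2a->2 2b->2 2c->3 3a->0 3b->0 3c->1

Grow the machine one transition at a time. Run the examples from 0; the earliest place one falls off (shortest prefix, ties alphabetical) gets sent to the lowest-numbered state that keeps every Accept/Reject pair distinguishable — a pair clashes when both reach the same state with identical unread suffix — and to a fresh state only if none does.
a: 0a undefined. 0a->0: no, b/ab meet in 0 with "b" left. Open state 1: 0a->1.
b: 0b undefined. 0b->0: ok.
c: 0c undefined. 0c->0: no, a/bca meet in 1. 0c->1: no, a/c meet in 1. Open state 2: 0c->2.
aa: 1a undefined. 1a->0: no, b/bbaa meet in 0. 1a->1: no, a/bbaa meet in 1. 1a->2: no, ccb/aacb meet in 2 with "cb" left. Open state 3: 1a->3.
ab: 1b undefined. 1b->0: no, b/ab meet in 0. 1b->1: no, a/ab meet in 1. 1b->2: ok.
ac: 1c undefined. 1c->0: no, b/bacb meet in 0. 1c->1: no, accb/c meet in 2. 1c->2: ok.
ca: 2a undefined. 2a->0: no, b/bca meet in 0. 2a->1: no, a/bca meet in 1. 2a->2: ok.
cb: 2b undefined. 2b->0: no, b/bacb meet in 0. 2b->1: no, a/bacb meet in 1. 2b->2: ok.
cc: 2c undefined. 2c->0: no, b/cc meet in 0. 2c->1: no, a/cc meet in 1. 2c->2: no, ccb/cc meet in 2. 2c->3: ok.
aab: 3b undefined. 3b->0: ok.
aac: 3c undefined. 3c->0: no, b/aacb meet in 0. 3c->1: ok.
baaa: 3a undefined. 3a->0: ok.
All examples now run through 4 states with every (state, symbol) defined. Accept strings end in {0,1}, Reject strings end in {2,3}; accept={0,1}.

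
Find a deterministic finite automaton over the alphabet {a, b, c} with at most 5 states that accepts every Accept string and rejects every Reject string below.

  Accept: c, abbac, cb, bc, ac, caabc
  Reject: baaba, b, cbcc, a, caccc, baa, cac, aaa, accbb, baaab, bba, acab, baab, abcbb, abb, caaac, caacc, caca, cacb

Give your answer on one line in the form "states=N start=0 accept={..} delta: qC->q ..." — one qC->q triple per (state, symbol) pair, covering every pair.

Fold the examples into a partial DFA from state 0: repeatedly fix the first undefined (state, symbol) met by the shortest-then-alphabetical prefix, trying targets in increasing order and rejecting any under which an Accept and a Reject string meet in one state with the same remainder; add a state when all current targets are rejected. Accepting states are where Accept strings end.
a: 0a undefined. 0a->0: ok.
b: 0b undefined. 0b->0: ok.
c: 0c undefined. 0c->0: no, c/baaba meet in 0. Open state 1: 0c->1.
ca: 1a undefined. 1a->0: no, c/cac meet in 1. 1a->1: no, cb/acab meet in 1 with "b" left. Open state 2: 1a->2.
cb: 1b undefined. 1b->0: no, cb/baaba meet in 0. 1b->1: no, c/abcbb meet in 1. 1b->2: ok.
acc: 1c undefined. 1c->0: ok.
caa: 2a undefined. 2a->0: no, c/caaac meet in 1. 2a->1: no, c/caacc meet in 1. 2a->2: ok.
cac: 2c undefined. 2c->0: no, c/cbcc meet in 1. 2c->1: no, c/caccc meet in 1. 2c->2: no, cb/cbcc meet in 2. Open state 3: 2c->3.
acab: 2b undefined. 2b->0: ok.
caca: 3a undefined. 3a->0: ok.
cacb: 3b undefined. 3b->0: ok.
cacc: 3c undefined. 3c->0: no, c/caccc meet in 1. 3c->1: no, c/cbcc meet in 1. 3c->2: no, cb/cbcc meet in 2. 3c->3: ok.
All examples now run through 4 states with every (state, symbol) defined. Accept strings end in {1,2}, Reject strings end in {0,3}; accept={1,2}.

states=4 start=0 accept={1,2} delta: 0a->0 0b->0 0c->1 1a->2 1b->2 1c->0 2a->2 2b->0 2c->3 3a->0 3b->0 3c->3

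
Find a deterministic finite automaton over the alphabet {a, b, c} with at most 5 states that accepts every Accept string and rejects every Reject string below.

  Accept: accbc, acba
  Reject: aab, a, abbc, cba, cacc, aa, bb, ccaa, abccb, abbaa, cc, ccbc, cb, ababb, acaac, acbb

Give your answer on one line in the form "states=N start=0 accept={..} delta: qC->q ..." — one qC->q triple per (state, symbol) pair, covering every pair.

State merging on the prefix tree: take the shortest (then alphabetical) example prefix whose next move is undefined and point that move at state 0, else 1, else 2, ...; a target is out if some Accept/Reject pair would then sit in one state with the same input left (inseparable). If every existing state is out, open a new one.
a: 0a undefined. 0a->0: no, accbc/ccbc meet in 0 with "ccbc" left. Open state 1: 0a->1.
b: 0b undefined. 0b->0: ok.
c: 0c undefined. 0c->0: ok.
aa: 1a undefined. 1a->0: ok.
ab: 1b undefined. 1b->0: ok.
ac: 1c undefined. 1c->0: no, accbc/aab meet in 0. 1c->1: no, accbc/aab meet in 0. Open state 2: 1c->2.
aca: 2a undefined. 2a->0: ok.
acb: 2b undefined. 2b->0: no, acba/a meet in 1. 2b->1: no, acba/aab meet in 0. 2b->2: no, acba/aab meet in 0. Open state 3: 2b->3.
acc: 2c undefined. 2c->0: no, accbc/aab meet in 0. 2c->1: no, accbc/aab meet in 0. 2c->2: ok.
acba: 3a undefined. 3a->0: no, acba/aab meet in 0. 3a->1: no, acba/a meet in 1. 3a->2: no, acba/cacc meet in 2. 3a->3: ok.
acbb: 3b undefined. 3b->0: ok.
accbc: 3c undefined. 3c->0: no, accbc/aab meet in 0. 3c->1: no, accbc/a meet in 1. 3c->2: no, accbc/cacc meet in 2. 3c->3: ok.
All examples now run through 4 states with every (state, symbol) defined. Accept strings end in {3}, Reject strings end in {0,1,2}; accept={3}.

states=4 start=0 accept={3} delta: 0a->1 0b->0 0c->0 1a->0 1b->0 1c->2 2a->0 2b->3 2c->2 3a->3 3b->0 3c->3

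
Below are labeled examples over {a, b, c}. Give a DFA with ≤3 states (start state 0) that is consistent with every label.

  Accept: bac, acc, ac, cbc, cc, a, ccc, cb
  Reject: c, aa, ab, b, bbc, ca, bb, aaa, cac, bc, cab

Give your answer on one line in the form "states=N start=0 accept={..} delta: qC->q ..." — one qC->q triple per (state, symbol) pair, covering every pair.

State merging on the prefix tree: take the shortest (then alphabetical) example prefix whose next move is undefined and point that move at state 0, else 1, else 2, ...; a target is out if some Accept/Reject pair would then sit in one state with the same input left (inseparable). If every existing state is out, open a new one.
a: 0a undefined. 0a->0: no, ac/c meet in 0 with "c" left. Open state 1: 0a->1.
b: 0b undefined. 0b->0: ok.
c: 0c undefined. 0c->0: no, bac/cac meet in 1 with "c" left. 0c->1: no, a/c meet in 1. Open state 2: 0c->2.
aa: 1a undefined. 1a->0: no, a/aaa meet in 1. 1a->1: no, a/aa meet in 1. 1a->2: ok.
ab: 1b undefined. 1b->0: ok.
ac: 1c undefined. 1c->0: no, bac/ab meet in 0. 1c->1: ok.
ca: 2a undefined. 2a->0: ok.
cb: 2b undefined. 2b->0: no, cbc/c meet in 2. 2b->1: ok.
cc: 2c undefined. 2c->0: no, cc/ab meet in 0. 2c->1: ok.
All examples now run through 3 states with every (state, symbol) defined. Accept strings end in {1}, Reject strings end in {0,2}; accept={1}.

states=3 start=0 accept={1} delta: 0a->1 0b->0 0c->2 1a->2 1b->0 1c->1 2a->0 2b->1 2c->1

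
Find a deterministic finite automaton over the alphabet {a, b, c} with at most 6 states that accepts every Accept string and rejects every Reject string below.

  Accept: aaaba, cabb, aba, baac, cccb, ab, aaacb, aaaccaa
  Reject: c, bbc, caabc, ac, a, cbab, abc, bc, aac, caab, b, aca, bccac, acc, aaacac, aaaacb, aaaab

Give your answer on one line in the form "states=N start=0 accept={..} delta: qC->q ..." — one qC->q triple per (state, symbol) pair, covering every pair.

states=5 start=0 accept={2,3,4} delta: 0a->1 0b->1 0c->1 1a->2 1b->2 1c->0 2a->3 2b->1 2c->0 3a->2 3b->1 3c->4 4a->0 4b->2 4c->0

Grow the machine one transition at a time. Run the examples from 0; the earliest place one falls off (shortest prefix, ties alphabetical) gets sent to the lowest-numbered state that keeps every Accept/Reject pair distinguishable — a pair clashes when both reach the same state with identical unread suffix — and to a fresh state only if none does.
a: 0a undefined. 0a->0: no, ab/b meet in 0 with "b" left. Open state 1: 0a->1.
b: 0b undefined. 0b->0: no, baac/aac meet in 1 with "ac" left. 0b->1: ok.
c: 0c undefined. 0c->0: no, cccb/a meet in 1. 0c->1: ok.
aa: 1a undefined. 1a->0: no, cabb/caab meet in 1 with "b" left. 1a->1: no, baac/ac meet in 1 with "c" left. Open state 2: 1a->2.
ab: 1b undefined. 1b->0: no, aba/c meet in 1. 1b->1: no, ab/c meet in 1. 1b->2: ok.
ac: 1c undefined. 1c->0: ok.
aaa: 2a undefined. 2a->0: no, aaaba/aaaab meet in 2. 2a->1: no, aaaba/c meet in 1. 2a->2: no, baac/bbc meet in 2 with "c" left. Open state 3: 2a->3.
aac: 2c undefined. 2c->0: ok.
cab: 2b undefined. 2b->0: no, cabb/c meet in 1. 2b->1: ok.
aaaa: 3a undefined. 3a->0: no, cabb/aaaacb meet in 2. 3a->1: no, cabb/aaaab meet in 2. 3a->2: ok.
aaab: 3b undefined. 3b->0: no, aaaba/c meet in 1. 3b->1: ok.
aaac: 3c undefined. 3c->0: no, baac/bbc meet in 0. 3c->1: no, baac/c meet in 1. 3c->2: no, aaaba/aaacac meet in 2. 3c->3: no, aaacb/c meet in 1. Open state 4: 3c->4.
aaaca: 4a undefined. 4a->0: ok.
aaacb: 4b undefined. 4b->0: no, aaacb/bbc meet in 0. 4b->1: no, aaacb/c meet in 1. 4b->2: ok.
aaacc: 4c undefined. 4c->0: ok.
All examples now run through 5 states with every (state, symbol) defined. Accept strings end in {2,3,4}, Reject strings end in {0,1}; accept={2,3,4}.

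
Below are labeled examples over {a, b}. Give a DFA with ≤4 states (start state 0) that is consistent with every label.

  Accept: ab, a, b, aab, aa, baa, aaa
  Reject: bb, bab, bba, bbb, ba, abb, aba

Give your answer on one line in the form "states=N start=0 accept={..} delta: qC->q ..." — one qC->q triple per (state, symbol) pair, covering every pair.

states=4 start=0 accept={0,1} delta: 0a->0 0b->1 1a->2 1b->3 2a->0 2b->2 3a->2 3b->2

State merging on the prefix tree: take the shortest (then alphabetical) example prefix whose next move is undefined and point that move at state 0, else 1, else 2, ...; a target is out if some Accept/Reject pair would then sit in one state with the same input left (inseparable). If every existing state is out, open a new one.
a: 0a undefined. 0a->0: ok.
b: 0b undefined. 0b->0: no, ab/bb meet in 0. Open state 1: 0b->1.
ba: 1a undefined. 1a->0: no, ab/bab meet in 1. 1a->1: no, ab/ba meet in 1. Open state 2: 1a->2.
bb: 1b undefined. 1b->0: no, ab/bbb meet in 1. 1b->1: no, ab/bb meet in 1. 1b->2: no, baa/bba meet in 2 with "a" left. Open state 3: 1b->3.
baa: 2a undefined. 2a->0: ok.
bab: 2b undefined. 2b->0: no, a/bab meet in 0. 2b->1: no, ab/bab meet in 1. 2b->2: ok.
bba: 3a undefined. 3a->0: no, a/bba meet in 0. 3a->1: no, ab/bba meet in 1. 3a->2: ok.
bbb: 3b undefined. 3b->0: no, a/bbb meet in 0. 3b->1: no, ab/bbb meet in 1. 3b->2: ok.
All examples now run through 4 states with every (state, symbol) defined. Accept strings end in {0,1}, Reject strings end in {2,3}; accept={0,1}.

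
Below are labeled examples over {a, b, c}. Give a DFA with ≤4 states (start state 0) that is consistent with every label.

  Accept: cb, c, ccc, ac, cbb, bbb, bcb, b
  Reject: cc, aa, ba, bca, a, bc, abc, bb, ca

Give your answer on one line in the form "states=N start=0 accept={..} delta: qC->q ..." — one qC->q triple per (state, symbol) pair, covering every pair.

states=3 start=0 accept={1,2} delta: 0a->0 0b->1 0c->2 1a->0 1b->0 1c->0 2a->0 2b->2 2c->0

State merging on the prefix tree: take the shortest (then alphabetical) example prefix whose next move is undefined and point that move at state 0, else 1, else 2, ...; a target is out if some Accept/Reject pair would then sit in one state with the same input left (inseparable). If every existing state is out, open a new one.
a: 0a undefined. 0a->0: ok.
b: 0b undefined. 0b->0: no, c/bc meet in 0 with "c" left. Open state 1: 0b->1.
c: 0c undefined. 0c->0: no, c/cc meet in 0. 0c->1: no, cb/bb meet in 1 with "b" left. Open state 2: 0c->2.
ba: 1a undefined. 1a->0: ok.
bb: 1b undefined. 1b->0: ok.
bc: 1c undefined. 1c->0: ok.
ca: 2a undefined. 2a->0: ok.
cb: 2b undefined. 2b->0: no, cb/aa meet in 0. 2b->1: no, cbb/aa meet in 0. 2b->2: ok.
cc: 2c undefined. 2c->0: ok.
All examples now run through 3 states with every (state, symbol) defined. Accept strings end in {1,2}, Reject strings end in {0}; accept={1,2}.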